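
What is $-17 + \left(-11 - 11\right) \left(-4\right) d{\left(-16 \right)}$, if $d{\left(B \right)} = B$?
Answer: $-1425$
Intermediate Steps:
$-17 + \left(-11 - 11\right) \left(-4\right) d{\left(-16 \right)} = -17 + \left(-11 - 11\right) \left(-4\right) \left(-16\right) = -17 + \left(-22\right) \left(-4\right) \left(-16\right) = -17 + 88 \left(-16\right) = -17 - 1408 = -1425$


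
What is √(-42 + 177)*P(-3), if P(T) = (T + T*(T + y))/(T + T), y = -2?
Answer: -6*√15 ≈ -23.238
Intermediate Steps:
P(T) = (T + T*(-2 + T))/(2*T) (P(T) = (T + T*(T - 2))/(T + T) = (T + T*(-2 + T))/((2*T)) = (T + T*(-2 + T))*(1/(2*T)) = (T + T*(-2 + T))/(2*T))
√(-42 + 177)*P(-3) = √(-42 + 177)*(-½ + (½)*(-3)) = √135*(-½ - 3/2) = (3*√15)*(-2) = -6*√15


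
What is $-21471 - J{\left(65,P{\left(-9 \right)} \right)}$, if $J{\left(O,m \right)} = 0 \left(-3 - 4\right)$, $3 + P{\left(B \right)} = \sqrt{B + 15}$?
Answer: $-21471$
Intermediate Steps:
$P{\left(B \right)} = -3 + \sqrt{15 + B}$ ($P{\left(B \right)} = -3 + \sqrt{B + 15} = -3 + \sqrt{15 + B}$)
$J{\left(O,m \right)} = 0$ ($J{\left(O,m \right)} = 0 \left(-7\right) = 0$)
$-21471 - J{\left(65,P{\left(-9 \right)} \right)} = -21471 - 0 = -21471 + 0 = -21471$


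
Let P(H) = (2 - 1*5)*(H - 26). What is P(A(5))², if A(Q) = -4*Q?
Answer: 19044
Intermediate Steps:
P(H) = 78 - 3*H (P(H) = (2 - 5)*(-26 + H) = -3*(-26 + H) = 78 - 3*H)
P(A(5))² = (78 - (-12)*5)² = (78 - 3*(-20))² = (78 + 60)² = 138² = 19044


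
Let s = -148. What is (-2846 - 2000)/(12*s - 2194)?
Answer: 2423/1985 ≈ 1.2207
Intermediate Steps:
(-2846 - 2000)/(12*s - 2194) = (-2846 - 2000)/(12*(-148) - 2194) = -4846/(-1776 - 2194) = -4846/(-3970) = -4846*(-1/3970) = 2423/1985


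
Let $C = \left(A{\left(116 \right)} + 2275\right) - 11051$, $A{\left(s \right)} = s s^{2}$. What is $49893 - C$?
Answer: $-1502227$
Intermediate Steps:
$A{\left(s \right)} = s^{3}$
$C = 1552120$ ($C = \left(116^{3} + 2275\right) - 11051 = \left(1560896 + 2275\right) - 11051 = 1563171 - 11051 = 1552120$)
$49893 - C = 49893 - 1552120 = -1502227$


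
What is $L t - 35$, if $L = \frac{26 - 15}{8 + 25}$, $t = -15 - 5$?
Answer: $- \frac{125}{3} \approx -41.667$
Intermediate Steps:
$t = -20$
$L = \frac{1}{3}$ ($L = \frac{11}{33} = 11 \cdot \frac{1}{33} = \frac{1}{3} \approx 0.33333$)
$L t - 35 = \frac{1}{3} \left(-20\right) - 35 = - \frac{20}{3} - 35 = - \frac{125}{3}$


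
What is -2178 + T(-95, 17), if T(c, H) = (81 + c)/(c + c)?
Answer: -206903/95 ≈ -2177.9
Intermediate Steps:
T(c, H) = (81 + c)/(2*c) (T(c, H) = (81 + c)/((2*c)) = (81 + c)*(1/(2*c)) = (81 + c)/(2*c))
-2178 + T(-95, 17) = -2178 + (1/2)*(81 - 95)/(-95) = -2178 + (1/2)*(-1/95)*(-14) = -2178 + 7/95 = -206903/95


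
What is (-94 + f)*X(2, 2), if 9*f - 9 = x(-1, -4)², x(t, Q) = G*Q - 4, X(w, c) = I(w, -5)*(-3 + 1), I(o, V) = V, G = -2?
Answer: -8210/9 ≈ -912.22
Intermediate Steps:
X(w, c) = 10 (X(w, c) = -5*(-3 + 1) = -5*(-2) = 10)
x(t, Q) = -4 - 2*Q (x(t, Q) = -2*Q - 4 = -4 - 2*Q)
f = 25/9 (f = 1 + (-4 - 2*(-4))²/9 = 1 + (-4 + 8)²/9 = 1 + (⅑)*4² = 1 + (⅑)*16 = 1 + 16/9 = 25/9 ≈ 2.7778)
(-94 + f)*X(2, 2) = (-94 + 25/9)*10 = -821/9*10 = -8210/9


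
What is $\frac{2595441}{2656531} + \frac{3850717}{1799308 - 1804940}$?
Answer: $- \frac{10214931559015}{14961582592} \approx -682.74$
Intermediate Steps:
$\frac{2595441}{2656531} + \frac{3850717}{1799308 - 1804940} = 2595441 \cdot \frac{1}{2656531} + \frac{3850717}{-5632} = \frac{2595441}{2656531} + 3850717 \left(- \frac{1}{5632}\right) = \frac{2595441}{2656531} - \frac{3850717}{5632} = - \frac{10214931559015}{14961582592}$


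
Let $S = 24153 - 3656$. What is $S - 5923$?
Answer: $14574$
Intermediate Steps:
$S = 20497$ ($S = 24153 - 3656 = 20497$)
$S - 5923 = 20497 - 5923 = 14574$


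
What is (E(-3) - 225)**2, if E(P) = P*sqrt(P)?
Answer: 50598 + 1350*I*sqrt(3) ≈ 50598.0 + 2338.3*I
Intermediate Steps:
E(P) = P**(3/2)
(E(-3) - 225)**2 = ((-3)**(3/2) - 225)**2 = (-3*I*sqrt(3) - 225)**2 = (-225 - 3*I*sqrt(3))**2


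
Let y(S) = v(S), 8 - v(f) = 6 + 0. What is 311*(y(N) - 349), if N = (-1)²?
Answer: -107917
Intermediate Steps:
v(f) = 2 (v(f) = 8 - (6 + 0) = 8 - 1*6 = 8 - 6 = 2)
N = 1
y(S) = 2
311*(y(N) - 349) = 311*(2 - 349) = 311*(-347) = -107917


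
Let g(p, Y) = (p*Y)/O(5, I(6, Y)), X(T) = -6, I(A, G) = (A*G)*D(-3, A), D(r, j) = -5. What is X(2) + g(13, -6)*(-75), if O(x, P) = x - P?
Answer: -276/7 ≈ -39.429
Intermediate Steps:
I(A, G) = -5*A*G (I(A, G) = (A*G)*(-5) = -5*A*G)
g(p, Y) = Y*p/(5 + 30*Y) (g(p, Y) = (p*Y)/(5 - (-5)*6*Y) = (Y*p)/(5 - (-30)*Y) = (Y*p)/(5 + 30*Y) = Y*p/(5 + 30*Y))
X(2) + g(13, -6)*(-75) = -6 + ((⅕)*(-6)*13/(1 + 6*(-6)))*(-75) = -6 + ((⅕)*(-6)*13/(1 - 36))*(-75) = -6 + ((⅕)*(-6)*13/(-35))*(-75) = -6 + ((⅕)*(-6)*13*(-1/35))*(-75) = -6 + (78/175)*(-75) = -6 - 234/7 = -276/7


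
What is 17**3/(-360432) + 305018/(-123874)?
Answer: -55273420369/22324076784 ≈ -2.4760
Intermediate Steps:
17**3/(-360432) + 305018/(-123874) = 4913*(-1/360432) + 305018*(-1/123874) = -4913/360432 - 152509/61937 = -55273420369/22324076784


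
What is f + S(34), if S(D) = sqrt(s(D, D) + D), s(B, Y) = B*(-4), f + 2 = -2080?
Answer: -2082 + I*sqrt(102) ≈ -2082.0 + 10.1*I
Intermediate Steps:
f = -2082 (f = -2 - 2080 = -2082)
s(B, Y) = -4*B
S(D) = sqrt(3)*sqrt(-D) (S(D) = sqrt(-4*D + D) = sqrt(-3*D) = sqrt(3)*sqrt(-D))
f + S(34) = -2082 + sqrt(3)*sqrt(-1*34) = -2082 + sqrt(3)*sqrt(-34) = -2082 + sqrt(3)*(I*sqrt(34)) = -2082 + I*sqrt(102)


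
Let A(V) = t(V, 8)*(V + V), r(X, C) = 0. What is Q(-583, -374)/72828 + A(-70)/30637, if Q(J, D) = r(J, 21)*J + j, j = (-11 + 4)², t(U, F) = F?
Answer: -11438021/318747348 ≈ -0.035884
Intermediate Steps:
j = 49 (j = (-7)² = 49)
Q(J, D) = 49 (Q(J, D) = 0*J + 49 = 0 + 49 = 49)
A(V) = 16*V (A(V) = 8*(V + V) = 8*(2*V) = 16*V)
Q(-583, -374)/72828 + A(-70)/30637 = 49/72828 + (16*(-70))/30637 = 49*(1/72828) - 1120*1/30637 = 7/10404 - 1120/30637 = -11438021/318747348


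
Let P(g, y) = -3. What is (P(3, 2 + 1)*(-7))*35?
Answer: 735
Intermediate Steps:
(P(3, 2 + 1)*(-7))*35 = -3*(-7)*35 = 21*35 = 735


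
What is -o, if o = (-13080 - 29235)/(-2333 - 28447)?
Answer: -2821/2052 ≈ -1.3748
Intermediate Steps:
o = 2821/2052 (o = -42315/(-30780) = -42315*(-1/30780) = 2821/2052 ≈ 1.3748)
-o = -1*2821/2052 = -2821/2052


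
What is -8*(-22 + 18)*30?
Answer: 960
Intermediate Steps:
-8*(-22 + 18)*30 = -8*(-4)*30 = 32*30 = 960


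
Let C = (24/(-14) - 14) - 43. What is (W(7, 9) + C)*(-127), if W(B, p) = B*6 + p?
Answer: 6858/7 ≈ 979.71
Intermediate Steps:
W(B, p) = p + 6*B (W(B, p) = 6*B + p = p + 6*B)
C = -411/7 (C = (24*(-1/14) - 14) - 43 = (-12/7 - 14) - 43 = -110/7 - 43 = -411/7 ≈ -58.714)
(W(7, 9) + C)*(-127) = ((9 + 6*7) - 411/7)*(-127) = ((9 + 42) - 411/7)*(-127) = (51 - 411/7)*(-127) = -54/7*(-127) = 6858/7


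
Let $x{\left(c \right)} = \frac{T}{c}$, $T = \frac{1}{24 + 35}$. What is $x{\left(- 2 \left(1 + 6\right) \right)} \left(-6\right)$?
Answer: $\frac{3}{413} \approx 0.0072639$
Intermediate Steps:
$T = \frac{1}{59} \approx 0.016949$
$x{\left(c \right)} = \frac{1}{59 c}$
$x{\left(- 2 \left(1 + 6\right) \right)} \left(-6\right) = \frac{1}{59 \left(- 2 \left(1 + 6\right)\right)} \left(-6\right) = \frac{1}{59 \left(\left(-2\right) 7\right)} \left(-6\right) = \frac{1}{59 \left(-14\right)} \left(-6\right) = \frac{1}{59} \left(- \frac{1}{14}\right) \left(-6\right) = \left(- \frac{1}{826}\right) \left(-6\right) = \frac{3}{413}$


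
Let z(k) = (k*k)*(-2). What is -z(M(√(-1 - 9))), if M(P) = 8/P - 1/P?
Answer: -49/5 ≈ -9.8000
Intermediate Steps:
M(P) = 7/P
z(k) = -2*k² (z(k) = k²*(-2) = -2*k²)
-z(M(√(-1 - 9))) = -(-2)*(7/(√(-1 - 9)))² = -(-2)*(7/(√(-10)))² = -(-2)*(7/((I*√10)))² = -(-2)*(7*(-I*√10/10))² = -(-2)*(-7*I*√10/10)² = -(-2)*(-49)/10 = -1*49/5 = -49/5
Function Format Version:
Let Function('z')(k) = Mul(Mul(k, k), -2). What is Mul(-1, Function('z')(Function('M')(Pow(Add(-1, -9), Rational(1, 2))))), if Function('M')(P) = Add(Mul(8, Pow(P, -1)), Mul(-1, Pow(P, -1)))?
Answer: Rational(-49, 5) ≈ -9.8000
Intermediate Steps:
Function('M')(P) = Mul(7, Pow(P, -1))
Function('z')(k) = Mul(-2, Pow(k, 2)) (Function('z')(k) = Mul(Pow(k, 2), -2) = Mul(-2, Pow(k, 2)))
Mul(-1, Function('z')(Function('M')(Pow(Add(-1, -9), Rational(1, 2))))) = Mul(-1, Mul(-2, Pow(Mul(7, Pow(Pow(Add(-1, -9), Rational(1, 2)), -1)), 2))) = Mul(-1, Mul(-2, Pow(Mul(7, Pow(Pow(-10, Rational(1, 2)), -1)), 2))) = Mul(-1, Mul(-2, Pow(Mul(7, Pow(Mul(I, Pow(10, Rational(1, 2))), -1)), 2))) = Mul(-1, Mul(-2, Pow(Mul(7, Mul(Rational(-1, 10), I, Pow(10, Rational(1, 2)))), 2))) = Mul(-1, Mul(-2, Pow(Mul(Rational(-7, 10), I, Pow(10, Rational(1, 2))), 2))) = Mul(-1, Mul(-2, Rational(-49, 10))) = Mul(-1, Rational(49, 5)) = Rational(-49, 5)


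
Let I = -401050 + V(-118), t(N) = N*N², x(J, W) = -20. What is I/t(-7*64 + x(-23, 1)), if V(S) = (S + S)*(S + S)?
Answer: 57559/17083872 ≈ 0.0033692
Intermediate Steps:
V(S) = 4*S² (V(S) = (2*S)*(2*S) = 4*S²)
t(N) = N³
I = -345354 (I = -401050 + 4*(-118)² = -401050 + 4*13924 = -401050 + 55696 = -345354)
I/t(-7*64 + x(-23, 1)) = -345354/(-7*64 - 20)³ = -345354/(-448 - 20)³ = -345354/((-468)³) = -345354/(-102503232) = -345354*(-1/102503232) = 57559/17083872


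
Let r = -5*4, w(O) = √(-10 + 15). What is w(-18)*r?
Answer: -20*√5 ≈ -44.721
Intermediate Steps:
w(O) = √5
r = -20
w(-18)*r = √5*(-20) = -20*√5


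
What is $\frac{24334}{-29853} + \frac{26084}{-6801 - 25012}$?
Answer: $- \frac{1552823194}{949713489} \approx -1.635$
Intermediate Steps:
$\frac{24334}{-29853} + \frac{26084}{-6801 - 25012} = 24334 \left(- \frac{1}{29853}\right) + \frac{26084}{-31813} = - \frac{24334}{29853} + 26084 \left(- \frac{1}{31813}\right) = - \frac{24334}{29853} - \frac{26084}{31813} = - \frac{1552823194}{949713489}$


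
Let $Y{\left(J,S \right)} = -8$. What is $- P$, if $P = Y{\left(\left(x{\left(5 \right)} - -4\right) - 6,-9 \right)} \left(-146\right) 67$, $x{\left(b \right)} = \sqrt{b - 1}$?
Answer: $-78256$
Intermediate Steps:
$x{\left(b \right)} = \sqrt{-1 + b}$
$P = 78256$ ($P = \left(-8\right) \left(-146\right) 67 = 1168 \cdot 67 = 78256$)
$- P = \left(-1\right) 78256 = -78256$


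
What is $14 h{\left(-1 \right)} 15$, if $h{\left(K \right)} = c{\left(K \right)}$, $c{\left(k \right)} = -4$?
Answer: $-840$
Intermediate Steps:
$h{\left(K \right)} = -4$
$14 h{\left(-1 \right)} 15 = 14 \left(-4\right) 15 = \left(-56\right) 15 = -840$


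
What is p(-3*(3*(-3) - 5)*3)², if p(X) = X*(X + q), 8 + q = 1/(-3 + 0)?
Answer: 219810276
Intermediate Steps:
q = -25/3 (q = -8 + 1/(-3 + 0) = -8 + 1/(-3) = -8 - ⅓ = -25/3 ≈ -8.3333)
p(X) = X*(-25/3 + X) (p(X) = X*(X - 25/3) = X*(-25/3 + X))
p(-3*(3*(-3) - 5)*3)² = ((-3*(3*(-3) - 5)*3)*(-25 + 3*(-3*(3*(-3) - 5)*3))/3)² = ((-3*(-9 - 5)*3)*(-25 + 3*(-3*(-9 - 5)*3))/3)² = ((-3*(-14)*3)*(-25 + 3*(-3*(-14)*3))/3)² = ((42*3)*(-25 + 3*(42*3))/3)² = ((⅓)*126*(-25 + 3*126))² = ((⅓)*126*(-25 + 378))² = ((⅓)*126*353)² = 14826² = 219810276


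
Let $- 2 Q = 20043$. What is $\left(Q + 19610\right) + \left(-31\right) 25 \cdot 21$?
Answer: $- \frac{13373}{2} \approx -6686.5$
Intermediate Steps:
$Q = - \frac{20043}{2}$ ($Q = \left(- \frac{1}{2}\right) 20043 = - \frac{20043}{2} \approx -10022.0$)
$\left(Q + 19610\right) + \left(-31\right) 25 \cdot 21 = \left(- \frac{20043}{2} + 19610\right) + \left(-31\right) 25 \cdot 21 = \frac{19177}{2} - 16275 = - \frac{13373}{2}$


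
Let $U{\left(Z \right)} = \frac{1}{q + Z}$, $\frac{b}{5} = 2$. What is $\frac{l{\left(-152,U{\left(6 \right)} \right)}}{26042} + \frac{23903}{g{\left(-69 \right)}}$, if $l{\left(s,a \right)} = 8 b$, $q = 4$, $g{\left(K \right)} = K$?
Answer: $- \frac{311238203}{898449} \approx -346.42$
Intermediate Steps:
$b = 10$ ($b = 5 \cdot 2 = 10$)
$U{\left(Z \right)} = \frac{1}{4 + Z}$
$l{\left(s,a \right)} = 80$ ($l{\left(s,a \right)} = 8 \cdot 10 = 80$)
$\frac{l{\left(-152,U{\left(6 \right)} \right)}}{26042} + \frac{23903}{g{\left(-69 \right)}} = \frac{80}{26042} + \frac{23903}{-69} = 80 \cdot \frac{1}{26042} + 23903 \left(- \frac{1}{69}\right) = \frac{40}{13021} - \frac{23903}{69} = - \frac{311238203}{898449}$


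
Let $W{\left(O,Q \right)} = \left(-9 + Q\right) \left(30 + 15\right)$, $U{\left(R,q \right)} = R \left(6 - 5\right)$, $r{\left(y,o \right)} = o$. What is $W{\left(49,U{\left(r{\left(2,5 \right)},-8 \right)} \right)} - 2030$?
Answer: $-2210$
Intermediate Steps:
$U{\left(R,q \right)} = R$ ($U{\left(R,q \right)} = R 1 = R$)
$W{\left(O,Q \right)} = -405 + 45 Q$ ($W{\left(O,Q \right)} = \left(-9 + Q\right) 45 = -405 + 45 Q$)
$W{\left(49,U{\left(r{\left(2,5 \right)},-8 \right)} \right)} - 2030 = \left(-405 + 45 \cdot 5\right) - 2030 = \left(-405 + 225\right) - 2030 = -180 - 2030 = -2210$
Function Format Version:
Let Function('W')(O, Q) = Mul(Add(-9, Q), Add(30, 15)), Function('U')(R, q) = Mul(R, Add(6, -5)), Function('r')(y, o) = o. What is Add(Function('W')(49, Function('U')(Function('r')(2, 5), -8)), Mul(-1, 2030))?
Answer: -2210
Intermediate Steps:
Function('U')(R, q) = R (Function('U')(R, q) = Mul(R, 1) = R)
Function('W')(O, Q) = Add(-405, Mul(45, Q)) (Function('W')(O, Q) = Mul(Add(-9, Q), 45) = Add(-405, Mul(45, Q)))
Add(Function('W')(49, Function('U')(Function('r')(2, 5), -8)), Mul(-1, 2030)) = Add(Add(-405, Mul(45, 5)), Mul(-1, 2030)) = Add(Add(-405, 225), -2030) = Add(-180, -2030) = -2210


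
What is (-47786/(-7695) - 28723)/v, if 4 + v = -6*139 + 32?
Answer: 220975699/6202170 ≈ 35.629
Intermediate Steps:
v = -806 (v = -4 + (-6*139 + 32) = -4 + (-834 + 32) = -4 - 802 = -806)
(-47786/(-7695) - 28723)/v = (-47786/(-7695) - 28723)/(-806) = (-47786*(-1/7695) - 28723)*(-1/806) = (47786/7695 - 28723)*(-1/806) = -220975699/7695*(-1/806) = 220975699/6202170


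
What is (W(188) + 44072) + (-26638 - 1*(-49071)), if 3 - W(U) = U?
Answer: 66320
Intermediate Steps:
W(U) = 3 - U
(W(188) + 44072) + (-26638 - 1*(-49071)) = ((3 - 1*188) + 44072) + (-26638 - 1*(-49071)) = ((3 - 188) + 44072) + (-26638 + 49071) = (-185 + 44072) + 22433 = 43887 + 22433 = 66320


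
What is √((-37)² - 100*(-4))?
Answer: √1769 ≈ 42.059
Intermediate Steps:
√((-37)² - 100*(-4)) = √(1369 + 400) = √1769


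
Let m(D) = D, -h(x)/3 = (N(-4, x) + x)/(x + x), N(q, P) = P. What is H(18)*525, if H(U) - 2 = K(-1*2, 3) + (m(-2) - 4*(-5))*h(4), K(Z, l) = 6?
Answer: -24150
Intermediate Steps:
h(x) = -3 (h(x) = -3*(x + x)/(x + x) = -3*2*x/(2*x) = -3*2*x*1/(2*x) = -3*1 = -3)
H(U) = -46 (H(U) = 2 + (6 + (-2 - 4*(-5))*(-3)) = 2 + (6 + (-2 + 20)*(-3)) = 2 + (6 + 18*(-3)) = 2 + (6 - 54) = 2 - 48 = -46)
H(18)*525 = -46*525 = -24150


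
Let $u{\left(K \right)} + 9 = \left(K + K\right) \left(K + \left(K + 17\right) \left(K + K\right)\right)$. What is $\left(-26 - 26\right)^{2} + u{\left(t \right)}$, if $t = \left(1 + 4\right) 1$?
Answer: $4945$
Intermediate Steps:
$t = 5$ ($t = 5 \cdot 1 = 5$)
$u{\left(K \right)} = -9 + 2 K \left(K + 2 K \left(17 + K\right)\right)$ ($u{\left(K \right)} = -9 + \left(K + K\right) \left(K + \left(K + 17\right) \left(K + K\right)\right) = -9 + 2 K \left(K + \left(17 + K\right) 2 K\right) = -9 + 2 K \left(K + 2 K \left(17 + K\right)\right)$)
$\left(-26 - 26\right)^{2} + u{\left(t \right)} = \left(-26 - 26\right)^{2} + \left(-9 + 4 \cdot 5^{3} + 70 \cdot 5^{2}\right) = \left(-52\right)^{2} + \left(-9 + 4 \cdot 125 + 70 \cdot 25\right) = 2704 + \left(-9 + 500 + 1750\right) = 2704 + 2241 = 4945$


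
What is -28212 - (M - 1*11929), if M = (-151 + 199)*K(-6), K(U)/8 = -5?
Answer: -14363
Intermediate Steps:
K(U) = -40 (K(U) = 8*(-5) = -40)
M = -1920 (M = (-151 + 199)*(-40) = 48*(-40) = -1920)
-28212 - (M - 1*11929) = -28212 - (-1920 - 1*11929) = -28212 - (-1920 - 11929) = -28212 - 1*(-13849) = -28212 + 13849 = -14363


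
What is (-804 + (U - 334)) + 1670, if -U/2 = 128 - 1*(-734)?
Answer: -1192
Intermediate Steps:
U = -1724 (U = -2*(128 - 1*(-734)) = -2*(128 + 734) = -2*862 = -1724)
(-804 + (U - 334)) + 1670 = (-804 + (-1724 - 334)) + 1670 = (-804 - 2058) + 1670 = -2862 + 1670 = -1192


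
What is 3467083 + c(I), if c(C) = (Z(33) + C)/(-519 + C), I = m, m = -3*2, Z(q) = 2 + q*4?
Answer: 1820218447/525 ≈ 3.4671e+6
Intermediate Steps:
Z(q) = 2 + 4*q
m = -6
I = -6
c(C) = (134 + C)/(-519 + C) (c(C) = ((2 + 4*33) + C)/(-519 + C) = ((2 + 132) + C)/(-519 + C) = (134 + C)/(-519 + C))
3467083 + c(I) = 3467083 + (134 - 6)/(-519 - 6) = 3467083 + 128/(-525) = 3467083 - 1/525*128 = 3467083 - 128/525 = 1820218447/525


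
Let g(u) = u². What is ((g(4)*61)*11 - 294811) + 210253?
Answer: -73822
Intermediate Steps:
((g(4)*61)*11 - 294811) + 210253 = ((4²*61)*11 - 294811) + 210253 = ((16*61)*11 - 294811) + 210253 = (976*11 - 294811) + 210253 = (10736 - 294811) + 210253 = -284075 + 210253 = -73822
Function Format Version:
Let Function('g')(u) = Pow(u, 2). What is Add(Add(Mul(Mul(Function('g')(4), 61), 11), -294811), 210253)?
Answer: -73822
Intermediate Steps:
Add(Add(Mul(Mul(Function('g')(4), 61), 11), -294811), 210253) = Add(Add(Mul(Mul(Pow(4, 2), 61), 11), -294811), 210253) = Add(Add(Mul(Mul(16, 61), 11), -294811), 210253) = Add(Add(Mul(976, 11), -294811), 210253) = Add(Add(10736, -294811), 210253) = Add(-284075, 210253) = -73822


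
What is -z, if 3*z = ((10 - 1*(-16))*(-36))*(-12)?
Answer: -3744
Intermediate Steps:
z = 3744 (z = (((10 - 1*(-16))*(-36))*(-12))/3 = (((10 + 16)*(-36))*(-12))/3 = ((26*(-36))*(-12))/3 = (-936*(-12))/3 = (⅓)*11232 = 3744)
-z = -1*3744 = -3744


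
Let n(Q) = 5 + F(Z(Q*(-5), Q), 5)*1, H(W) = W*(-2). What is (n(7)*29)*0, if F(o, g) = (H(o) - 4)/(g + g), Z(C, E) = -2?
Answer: 0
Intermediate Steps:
H(W) = -2*W
F(o, g) = (-4 - 2*o)/(2*g) (F(o, g) = (-2*o - 4)/(g + g) = (-4 - 2*o)/((2*g)) = (-4 - 2*o)*(1/(2*g)) = (-4 - 2*o)/(2*g))
n(Q) = 5 (n(Q) = 5 + ((-2 - 1*(-2))/5)*1 = 5 + ((-2 + 2)/5)*1 = 5 + ((⅕)*0)*1 = 5 + 0*1 = 5 + 0 = 5)
(n(7)*29)*0 = (5*29)*0 = 145*0 = 0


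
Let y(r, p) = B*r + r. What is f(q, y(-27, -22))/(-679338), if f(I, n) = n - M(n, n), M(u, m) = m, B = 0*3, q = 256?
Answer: 0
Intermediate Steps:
B = 0
y(r, p) = r (y(r, p) = 0*r + r = 0 + r = r)
f(I, n) = 0 (f(I, n) = n - n = 0)
f(q, y(-27, -22))/(-679338) = 0/(-679338) = 0*(-1/679338) = 0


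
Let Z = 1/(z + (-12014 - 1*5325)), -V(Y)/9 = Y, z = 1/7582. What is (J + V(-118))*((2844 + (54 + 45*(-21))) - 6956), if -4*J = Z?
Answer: -1396988543606857/262928594 ≈ -5.3132e+6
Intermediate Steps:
z = 1/7582 ≈ 0.00013189
V(Y) = -9*Y
Z = -7582/131464297 (Z = 1/(1/7582 + (-12014 - 1*5325)) = 1/(1/7582 + (-12014 - 5325)) = 1/(1/7582 - 17339) = 1/(-131464297/7582) = -7582/131464297 ≈ -5.7673e-5)
J = 3791/262928594 (J = -¼*(-7582/131464297) = 3791/262928594 ≈ 1.4418e-5)
(J + V(-118))*((2844 + (54 + 45*(-21))) - 6956) = (3791/262928594 - 9*(-118))*((2844 + (54 + 45*(-21))) - 6956) = (3791/262928594 + 1062)*((2844 + (54 - 945)) - 6956) = 279230170619*((2844 - 891) - 6956)/262928594 = 279230170619*(1953 - 6956)/262928594 = (279230170619/262928594)*(-5003) = -1396988543606857/262928594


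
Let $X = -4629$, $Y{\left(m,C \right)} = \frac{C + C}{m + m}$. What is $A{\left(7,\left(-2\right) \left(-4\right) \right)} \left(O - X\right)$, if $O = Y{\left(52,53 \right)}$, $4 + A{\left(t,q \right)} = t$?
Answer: $\frac{722283}{52} \approx 13890.0$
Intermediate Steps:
$A{\left(t,q \right)} = -4 + t$
$Y{\left(m,C \right)} = \frac{C}{m}$ ($Y{\left(m,C \right)} = \frac{2 C}{2 m} = 2 C \frac{1}{2 m} = \frac{C}{m}$)
$O = \frac{53}{52} \approx 1.0192$
$A{\left(7,\left(-2\right) \left(-4\right) \right)} \left(O - X\right) = \left(-4 + 7\right) \left(\frac{53}{52} - -4629\right) = 3 \left(\frac{53}{52} + 4629\right) = 3 \cdot \frac{240761}{52} = \frac{722283}{52}$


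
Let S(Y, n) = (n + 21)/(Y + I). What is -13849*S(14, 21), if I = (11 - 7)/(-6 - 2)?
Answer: -387772/9 ≈ -43086.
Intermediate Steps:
I = -1/2 (I = 4/(-8) = 4*(-1/8) = -1/2 ≈ -0.50000)
S(Y, n) = (21 + n)/(-1/2 + Y) (S(Y, n) = (n + 21)/(Y - 1/2) = (21 + n)/(-1/2 + Y))
-13849*S(14, 21) = -27698*(21 + 21)/(-1 + 2*14) = -27698*42/(-1 + 28) = -27698*42/27 = -13849*28/9 = -387772/9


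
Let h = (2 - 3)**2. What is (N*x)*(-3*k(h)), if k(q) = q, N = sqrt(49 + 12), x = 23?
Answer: -69*sqrt(61) ≈ -538.91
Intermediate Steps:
N = sqrt(61) ≈ 7.8102
h = 1 (h = (-1)**2 = 1)
(N*x)*(-3*k(h)) = (sqrt(61)*23)*(-3*1) = (23*sqrt(61))*(-3) = -69*sqrt(61)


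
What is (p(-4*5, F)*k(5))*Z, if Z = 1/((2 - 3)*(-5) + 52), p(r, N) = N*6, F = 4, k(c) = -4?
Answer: -32/19 ≈ -1.6842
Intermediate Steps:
p(r, N) = 6*N
Z = 1/57 (Z = 1/(-1*(-5) + 52) = 1/(5 + 52) = 1/57 ≈ 0.017544)
(p(-4*5, F)*k(5))*Z = ((6*4)*(-4))*(1/57) = (24*(-4))*(1/57) = -96*1/57 = -32/19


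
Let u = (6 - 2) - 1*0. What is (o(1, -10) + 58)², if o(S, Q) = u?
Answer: 3844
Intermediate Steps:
u = 4 (u = 4 + 0 = 4)
o(S, Q) = 4
(o(1, -10) + 58)² = (4 + 58)² = 62² = 3844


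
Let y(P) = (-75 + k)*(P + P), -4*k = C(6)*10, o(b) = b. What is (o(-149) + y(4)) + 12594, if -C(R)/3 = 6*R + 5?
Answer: 14305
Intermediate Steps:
C(R) = -15 - 18*R (C(R) = -3*(6*R + 5) = -3*(5 + 6*R) = -15 - 18*R)
k = 615/2 (k = -(-15 - 18*6)*10/4 = -(-15 - 108)*10/4 = -(-123)*10/4 = -¼*(-1230) = 615/2 ≈ 307.50)
y(P) = 465*P (y(P) = (-75 + 615/2)*(P + P) = 465*(2*P)/2 = 465*P)
(o(-149) + y(4)) + 12594 = (-149 + 465*4) + 12594 = (-149 + 1860) + 12594 = 1711 + 12594 = 14305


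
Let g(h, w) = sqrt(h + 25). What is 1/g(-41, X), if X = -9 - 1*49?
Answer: -I/4 ≈ -0.25*I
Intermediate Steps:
X = -58 (X = -9 - 49 = -58)
g(h, w) = sqrt(25 + h)
1/g(-41, X) = 1/(sqrt(25 - 41)) = 1/(sqrt(-16)) = 1/(4*I) = -I/4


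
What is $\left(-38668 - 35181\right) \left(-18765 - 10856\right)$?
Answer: $2187481229$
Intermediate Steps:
$\left(-38668 - 35181\right) \left(-18765 - 10856\right) = \left(-73849\right) \left(-29621\right) = 2187481229$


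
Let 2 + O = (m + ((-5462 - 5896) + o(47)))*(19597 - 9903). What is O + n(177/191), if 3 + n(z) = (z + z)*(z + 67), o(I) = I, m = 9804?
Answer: -532941338307/36481 ≈ -1.4609e+7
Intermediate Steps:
n(z) = -3 + 2*z*(67 + z) (n(z) = -3 + (z + z)*(z + 67) = -3 + (2*z)*(67 + z) = -3 + 2*z*(67 + z))
O = -14608860 (O = -2 + (9804 + ((-5462 - 5896) + 47))*(19597 - 9903) = -2 + (9804 + (-11358 + 47))*9694 = -2 + (9804 - 11311)*9694 = -2 - 1507*9694 = -2 - 14608858 = -14608860)
O + n(177/191) = -14608860 + (-3 + 2*(177/191)² + 134*(177/191)) = -14608860 + (-3 + 2*(31329/36481) + 23718/191) = -14608860 + (-3 + 62658/36481 + 23718/191) = -14608860 + 4483353/36481 = -532941338307/36481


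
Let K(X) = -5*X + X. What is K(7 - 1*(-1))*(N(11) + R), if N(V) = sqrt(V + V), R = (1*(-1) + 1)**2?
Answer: -32*sqrt(22) ≈ -150.09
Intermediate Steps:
R = 0 (R = (-1 + 1)**2 = 0**2 = 0)
N(V) = sqrt(2)*sqrt(V) (N(V) = sqrt(2*V) = sqrt(2)*sqrt(V))
K(X) = -4*X
K(7 - 1*(-1))*(N(11) + R) = (-4*(7 - 1*(-1)))*(sqrt(2)*sqrt(11) + 0) = (-4*(7 + 1))*(sqrt(22) + 0) = (-4*8)*sqrt(22) = -32*sqrt(22)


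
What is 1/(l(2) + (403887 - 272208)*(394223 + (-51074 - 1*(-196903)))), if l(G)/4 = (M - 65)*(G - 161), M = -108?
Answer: 1/71113617336 ≈ 1.4062e-11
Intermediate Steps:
l(G) = 111412 - 692*G (l(G) = 4*((-108 - 65)*(G - 161)) = 4*(-173*(-161 + G)) = 4*(27853 - 173*G) = 111412 - 692*G)
1/(l(2) + (403887 - 272208)*(394223 + (-51074 - 1*(-196903)))) = 1/((111412 - 692*2) + (403887 - 272208)*(394223 + (-51074 - 1*(-196903)))) = 1/((111412 - 1384) + 131679*(394223 + (-51074 + 196903))) = 1/(110028 + 131679*(394223 + 145829)) = 1/(110028 + 131679*540052) = 1/(110028 + 71113507308) = 1/71113617336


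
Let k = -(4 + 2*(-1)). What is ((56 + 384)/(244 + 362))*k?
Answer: -440/303 ≈ -1.4521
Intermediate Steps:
k = -2 (k = -(4 - 2) = -1*2 = -2)
((56 + 384)/(244 + 362))*k = ((56 + 384)/(244 + 362))*(-2) = (440/606)*(-2) = (440*(1/606))*(-2) = (220/303)*(-2) = -440/303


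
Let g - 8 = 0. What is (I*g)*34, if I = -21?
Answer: -5712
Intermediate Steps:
g = 8 (g = 8 + 0 = 8)
(I*g)*34 = -21*8*34 = -168*34 = -5712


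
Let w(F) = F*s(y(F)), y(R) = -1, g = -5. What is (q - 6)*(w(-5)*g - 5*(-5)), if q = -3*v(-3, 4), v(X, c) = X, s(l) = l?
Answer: 0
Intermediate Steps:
w(F) = -F (w(F) = F*(-1) = -F)
q = 9 (q = -3*(-3) = 9)
(q - 6)*(w(-5)*g - 5*(-5)) = (9 - 6)*(-1*(-5)*(-5) - 5*(-5)) = 3*(5*(-5) + 25) = 3*(-25 + 25) = 3*0 = 0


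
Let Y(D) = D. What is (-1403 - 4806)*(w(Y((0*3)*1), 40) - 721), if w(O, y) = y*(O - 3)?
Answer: 5221769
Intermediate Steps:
w(O, y) = y*(-3 + O)
(-1403 - 4806)*(w(Y((0*3)*1), 40) - 721) = (-1403 - 4806)*(40*(-3 + (0*3)*1) - 721) = -6209*(40*(-3 + 0*1) - 721) = -6209*(40*(-3 + 0) - 721) = -6209*(40*(-3) - 721) = -6209*(-120 - 721) = -6209*(-841) = 5221769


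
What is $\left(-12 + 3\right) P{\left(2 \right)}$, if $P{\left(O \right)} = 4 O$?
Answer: $-72$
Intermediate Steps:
$\left(-12 + 3\right) P{\left(2 \right)} = \left(-12 + 3\right) 4 \cdot 2 = \left(-9\right) 8 = -72$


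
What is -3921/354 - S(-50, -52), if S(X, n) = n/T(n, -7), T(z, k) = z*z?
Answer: -33923/3068 ≈ -11.057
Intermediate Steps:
T(z, k) = z²
S(X, n) = 1/n (S(X, n) = n/(n²) = n/n² = 1/n)
-3921/354 - S(-50, -52) = -3921/354 - 1/(-52) = -3921*1/354 - 1*(-1/52) = -1307/118 + 1/52 = -33923/3068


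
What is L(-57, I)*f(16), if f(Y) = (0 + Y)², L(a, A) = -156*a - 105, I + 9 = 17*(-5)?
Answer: 2249472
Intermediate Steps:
I = -94 (I = -9 + 17*(-5) = -9 - 85 = -94)
L(a, A) = -105 - 156*a
f(Y) = Y²
L(-57, I)*f(16) = (-105 - 156*(-57))*16² = (-105 + 8892)*256 = 8787*256 = 2249472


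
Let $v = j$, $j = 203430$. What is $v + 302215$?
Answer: $505645$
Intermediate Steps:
$v = 203430$
$v + 302215 = 203430 + 302215 = 505645$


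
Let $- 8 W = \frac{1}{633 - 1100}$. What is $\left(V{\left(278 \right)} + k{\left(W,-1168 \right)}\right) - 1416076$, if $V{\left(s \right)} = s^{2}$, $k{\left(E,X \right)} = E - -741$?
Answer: $- \frac{4998958535}{3736} \approx -1.3381 \cdot 10^{6}$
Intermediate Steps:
$W = \frac{1}{3736}$ ($W = - \frac{1}{8 \left(633 - 1100\right)} = - \frac{1}{8 \left(-467\right)} = \left(- \frac{1}{8}\right) \left(- \frac{1}{467}\right) = \frac{1}{3736} \approx 0.00026767$)
$k{\left(E,X \right)} = 741 + E$ ($k{\left(E,X \right)} = E + 741 = 741 + E$)
$\left(V{\left(278 \right)} + k{\left(W,-1168 \right)}\right) - 1416076 = \left(278^{2} + \left(741 + \frac{1}{3736}\right)\right) - 1416076 = \left(77284 + \frac{2768377}{3736}\right) - 1416076 = \frac{291501401}{3736} - 1416076 = - \frac{4998958535}{3736}$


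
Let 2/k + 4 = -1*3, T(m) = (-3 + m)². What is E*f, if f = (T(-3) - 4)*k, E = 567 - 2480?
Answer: 122432/7 ≈ 17490.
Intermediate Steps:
E = -1913
k = -2/7 (k = 2/(-4 - 1*3) = 2/(-4 - 3) = 2/(-7) = 2*(-⅐) = -2/7 ≈ -0.28571)
f = -64/7 (f = ((-3 - 3)² - 4)*(-2/7) = ((-6)² - 4)*(-2/7) = (36 - 4)*(-2/7) = 32*(-2/7) = -64/7 ≈ -9.1429)
E*f = -1913*(-64/7) = 122432/7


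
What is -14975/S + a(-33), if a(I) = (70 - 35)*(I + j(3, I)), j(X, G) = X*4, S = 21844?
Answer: -16070315/21844 ≈ -735.69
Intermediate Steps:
j(X, G) = 4*X
a(I) = 420 + 35*I (a(I) = (70 - 35)*(I + 4*3) = 35*(I + 12) = 35*(12 + I) = 420 + 35*I)
-14975/S + a(-33) = -14975/21844 + (420 + 35*(-33)) = -14975*1/21844 + (420 - 1155) = -14975/21844 - 735 = -16070315/21844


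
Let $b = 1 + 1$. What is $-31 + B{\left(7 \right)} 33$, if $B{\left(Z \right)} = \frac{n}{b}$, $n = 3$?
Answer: $\frac{37}{2} \approx 18.5$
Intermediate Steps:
$b = 2$
$B{\left(Z \right)} = \frac{3}{2}$
$-31 + B{\left(7 \right)} 33 = -31 + \frac{3}{2} \cdot 33 = -31 + \frac{99}{2} = \frac{37}{2}$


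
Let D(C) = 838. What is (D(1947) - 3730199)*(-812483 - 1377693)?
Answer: 8167956957536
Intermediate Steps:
(D(1947) - 3730199)*(-812483 - 1377693) = (838 - 3730199)*(-812483 - 1377693) = -3729361*(-2190176) = 8167956957536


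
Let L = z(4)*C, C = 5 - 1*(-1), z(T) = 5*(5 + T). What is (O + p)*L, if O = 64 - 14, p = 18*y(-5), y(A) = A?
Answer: -10800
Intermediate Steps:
z(T) = 25 + 5*T
C = 6 (C = 5 + 1 = 6)
L = 270 (L = (25 + 5*4)*6 = (25 + 20)*6 = 45*6 = 270)
p = -90 (p = 18*(-5) = -90)
O = 50
(O + p)*L = (50 - 90)*270 = -40*270 = -10800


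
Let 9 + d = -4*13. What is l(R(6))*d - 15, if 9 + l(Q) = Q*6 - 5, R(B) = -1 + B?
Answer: -991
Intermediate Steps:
d = -61 (d = -9 - 4*13 = -9 - 52 = -61)
l(Q) = -14 + 6*Q (l(Q) = -9 + (Q*6 - 5) = -9 + (6*Q - 5) = -9 + (-5 + 6*Q) = -14 + 6*Q)
l(R(6))*d - 15 = (-14 + 6*(-1 + 6))*(-61) - 15 = (-14 + 6*5)*(-61) - 15 = (-14 + 30)*(-61) - 15 = 16*(-61) - 15 = -976 - 15 = -991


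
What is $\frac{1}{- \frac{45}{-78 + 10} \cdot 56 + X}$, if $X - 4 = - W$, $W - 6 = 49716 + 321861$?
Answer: $- \frac{17}{6316213} \approx -2.6915 \cdot 10^{-6}$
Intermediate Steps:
$W = 371583$ ($W = 6 + \left(49716 + 321861\right) = 6 + 371577 = 371583$)
$X = -371579$ ($X = 4 - 371583 = -371579$)
$\frac{1}{- \frac{45}{-78 + 10} \cdot 56 + X} = \frac{1}{- \frac{45}{-78 + 10} \cdot 56 - 371579} = \frac{1}{- \frac{45}{-68} \cdot 56 - 371579} = \frac{1}{\left(-45\right) \left(- \frac{1}{68}\right) 56 - 371579} = \frac{1}{\frac{45}{68} \cdot 56 - 371579} = \frac{1}{\frac{630}{17} - 371579} = \frac{1}{- \frac{6316213}{17}} = - \frac{17}{6316213}$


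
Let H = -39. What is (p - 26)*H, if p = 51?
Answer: -975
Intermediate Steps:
(p - 26)*H = (51 - 26)*(-39) = 25*(-39) = -975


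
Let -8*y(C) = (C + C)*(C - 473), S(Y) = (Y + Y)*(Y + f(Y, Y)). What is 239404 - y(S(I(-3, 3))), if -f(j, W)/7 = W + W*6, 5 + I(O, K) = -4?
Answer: 16275460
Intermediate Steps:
I(O, K) = -9 (I(O, K) = -5 - 4 = -9)
f(j, W) = -49*W (f(j, W) = -7*(W + W*6) = -7*(W + 6*W) = -49*W)
S(Y) = -96*Y**2 (S(Y) = (Y + Y)*(Y - 49*Y) = (2*Y)*(-48*Y) = -96*Y**2)
y(C) = -C*(-473 + C)/4 (y(C) = -(C + C)*(C - 473)/8 = -2*C*(-473 + C)/8 = -C*(-473 + C)/4)
239404 - y(S(I(-3, 3))) = 239404 - (-96*(-9)**2)*(473 - (-96)*(-9)**2)/4 = 239404 - (-96*81)*(473 - (-96)*81)/4 = 239404 - (-7776)*(473 - 1*(-7776))/4 = 239404 - (-7776)*(473 + 7776)/4 = 239404 - (-7776)*8249/4 = 239404 - 1*(-16036056) = 239404 + 16036056 = 16275460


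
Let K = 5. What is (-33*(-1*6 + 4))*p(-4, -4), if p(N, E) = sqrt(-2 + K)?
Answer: 66*sqrt(3) ≈ 114.32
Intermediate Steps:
p(N, E) = sqrt(3) (p(N, E) = sqrt(-2 + 5) = sqrt(3))
(-33*(-1*6 + 4))*p(-4, -4) = (-33*(-1*6 + 4))*sqrt(3) = (-33*(-6 + 4))*sqrt(3) = (-33*(-2))*sqrt(3) = 66*sqrt(3)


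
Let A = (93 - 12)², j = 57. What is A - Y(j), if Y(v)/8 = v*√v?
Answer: 6561 - 456*√57 ≈ 3118.3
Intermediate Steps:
Y(v) = 8*v^(3/2) (Y(v) = 8*(v*√v) = 8*v^(3/2))
A = 6561 (A = 81² = 6561)
A - Y(j) = 6561 - 8*57^(3/2) = 6561 - 8*57*√57 = 6561 - 456*√57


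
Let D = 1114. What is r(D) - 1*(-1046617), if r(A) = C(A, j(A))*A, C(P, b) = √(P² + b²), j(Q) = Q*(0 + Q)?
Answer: 1046617 + 1240996*√1240997 ≈ 1.3835e+9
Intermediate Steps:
j(Q) = Q² (j(Q) = Q*Q = Q²)
r(A) = A*√(A² + A⁴) (r(A) = √(A² + (A²)²)*A = √(A² + A⁴)*A = A*√(A² + A⁴))
r(D) - 1*(-1046617) = 1114*√(1114² + 1114⁴) - 1*(-1046617) = 1114*√(1240996 + 1540071072016) + 1046617 = 1114*√1540072313012 + 1046617 = 1114*(1114*√1240997) + 1046617 = 1240996*√1240997 + 1046617 = 1046617 + 1240996*√1240997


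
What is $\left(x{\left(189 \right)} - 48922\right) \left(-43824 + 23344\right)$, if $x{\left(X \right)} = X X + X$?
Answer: $266485760$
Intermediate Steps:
$x{\left(X \right)} = X + X^{2}$ ($x{\left(X \right)} = X^{2} + X = X + X^{2}$)
$\left(x{\left(189 \right)} - 48922\right) \left(-43824 + 23344\right) = \left(189 \left(1 + 189\right) - 48922\right) \left(-43824 + 23344\right) = \left(189 \cdot 190 - 48922\right) \left(-20480\right) = \left(35910 - 48922\right) \left(-20480\right) = \left(-13012\right) \left(-20480\right) = 266485760$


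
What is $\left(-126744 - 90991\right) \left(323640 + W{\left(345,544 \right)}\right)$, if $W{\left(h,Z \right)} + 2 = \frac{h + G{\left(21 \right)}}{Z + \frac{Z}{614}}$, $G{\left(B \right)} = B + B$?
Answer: $- \frac{785853276451201}{11152} \approx -7.0467 \cdot 10^{10}$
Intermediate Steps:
$G{\left(B \right)} = 2 B$
$W{\left(h,Z \right)} = -2 + \frac{614 \left(42 + h\right)}{615 Z}$ ($W{\left(h,Z \right)} = -2 + \frac{h + 2 \cdot 21}{Z + \frac{Z}{614}} = -2 + \frac{h + 42}{Z + Z \frac{1}{614}} = -2 + \frac{42 + h}{Z + \frac{Z}{614}} = -2 + \frac{42 + h}{\frac{615}{614} Z} = -2 + \left(42 + h\right) \frac{614}{615 Z} = -2 + \frac{614 \left(42 + h\right)}{615 Z}$)
$\left(-126744 - 90991\right) \left(323640 + W{\left(345,544 \right)}\right) = \left(-126744 - 90991\right) \left(323640 + \frac{2 \left(12894 - 334560 + 307 \cdot 345\right)}{615 \cdot 544}\right) = - 217735 \left(323640 + \frac{2}{615} \cdot \frac{1}{544} \left(12894 - 334560 + 105915\right)\right) = - 217735 \left(323640 + \frac{2}{615} \cdot \frac{1}{544} \left(-215751\right)\right) = - 217735 \left(323640 - \frac{71917}{55760}\right) = \left(-217735\right) \frac{18046094483}{55760} = - \frac{785853276451201}{11152}$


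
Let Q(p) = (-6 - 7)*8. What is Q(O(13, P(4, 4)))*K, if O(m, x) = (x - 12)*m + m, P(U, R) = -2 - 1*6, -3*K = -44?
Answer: -4576/3 ≈ -1525.3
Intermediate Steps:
K = 44/3 (K = -1/3*(-44) = 44/3 ≈ 14.667)
P(U, R) = -8 (P(U, R) = -2 - 6 = -8)
O(m, x) = m + m*(-12 + x) (O(m, x) = (-12 + x)*m + m = m*(-12 + x) + m = m + m*(-12 + x))
Q(p) = -104 (Q(p) = -13*8 = -104)
Q(O(13, P(4, 4)))*K = -104*44/3 = -4576/3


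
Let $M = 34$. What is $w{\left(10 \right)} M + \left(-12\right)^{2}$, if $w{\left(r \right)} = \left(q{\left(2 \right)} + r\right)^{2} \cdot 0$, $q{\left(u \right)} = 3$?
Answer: $144$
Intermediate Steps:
$w{\left(r \right)} = 0$ ($w{\left(r \right)} = \left(3 + r\right)^{2} \cdot 0 = 0$)
$w{\left(10 \right)} M + \left(-12\right)^{2} = 0 \cdot 34 + \left(-12\right)^{2} = 0 + 144 = 144$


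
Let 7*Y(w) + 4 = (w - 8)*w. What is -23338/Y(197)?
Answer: -163366/37229 ≈ -4.3881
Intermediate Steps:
Y(w) = -4/7 + w*(-8 + w)/7 (Y(w) = -4/7 + ((w - 8)*w)/7 = -4/7 + ((-8 + w)*w)/7 = -4/7 + (w*(-8 + w))/7 = -4/7 + w*(-8 + w)/7)
-23338/Y(197) = -23338/(-4/7 - 8/7*197 + (1/7)*197**2) = -23338/(-4/7 - 1576/7 + (1/7)*38809) = -23338/(-4/7 - 1576/7 + 38809/7) = -23338/37229/7 = -23338*7/37229 = -163366/37229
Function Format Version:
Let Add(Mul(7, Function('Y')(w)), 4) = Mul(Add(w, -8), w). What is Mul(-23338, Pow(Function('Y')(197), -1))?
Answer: Rational(-163366, 37229) ≈ -4.3881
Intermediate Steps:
Function('Y')(w) = Add(Rational(-4, 7), Mul(Rational(1, 7), w, Add(-8, w))) (Function('Y')(w) = Add(Rational(-4, 7), Mul(Rational(1, 7), Mul(Add(w, -8), w))) = Add(Rational(-4, 7), Mul(Rational(1, 7), Mul(Add(-8, w), w))) = Add(Rational(-4, 7), Mul(Rational(1, 7), Mul(w, Add(-8, w)))) = Add(Rational(-4, 7), Mul(Rational(1, 7), w, Add(-8, w))))
Mul(-23338, Pow(Function('Y')(197), -1)) = Mul(-23338, Pow(Add(Rational(-4, 7), Mul(Rational(-8, 7), 197), Mul(Rational(1, 7), Pow(197, 2))), -1)) = Mul(-23338, Pow(Add(Rational(-4, 7), Rational(-1576, 7), Mul(Rational(1, 7), 38809)), -1)) = Mul(-23338, Pow(Add(Rational(-4, 7), Rational(-1576, 7), Rational(38809, 7)), -1)) = Mul(-23338, Pow(Rational(37229, 7), -1)) = Mul(-23338, Rational(7, 37229)) = Rational(-163366, 37229)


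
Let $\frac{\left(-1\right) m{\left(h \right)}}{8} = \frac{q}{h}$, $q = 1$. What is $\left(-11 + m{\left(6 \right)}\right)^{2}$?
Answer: $\frac{1369}{9} \approx 152.11$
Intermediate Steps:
$m{\left(h \right)} = - \frac{8}{h}$ ($m{\left(h \right)} = - 8 \cdot 1 \frac{1}{h} = - \frac{8}{h}$)
$\left(-11 + m{\left(6 \right)}\right)^{2} = \left(-11 - \frac{8}{6}\right)^{2} = \left(-11 - \frac{4}{3}\right)^{2} = \left(- \frac{37}{3}\right)^{2} = \frac{1369}{9}$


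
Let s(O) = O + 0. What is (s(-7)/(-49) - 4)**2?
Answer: 729/49 ≈ 14.878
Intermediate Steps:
s(O) = O
(s(-7)/(-49) - 4)**2 = (-7/(-49) - 4)**2 = (-7*(-1/49) - 4)**2 = (1/7 - 4)**2 = (-27/7)**2 = 729/49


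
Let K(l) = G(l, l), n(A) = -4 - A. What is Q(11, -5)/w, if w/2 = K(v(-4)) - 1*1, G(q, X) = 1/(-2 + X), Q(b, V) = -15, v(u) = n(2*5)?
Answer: 120/17 ≈ 7.0588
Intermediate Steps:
v(u) = -14 (v(u) = -4 - 2*5 = -4 - 1*10 = -4 - 10 = -14)
K(l) = 1/(-2 + l)
w = -17/8 (w = 2*(1/(-2 - 14) - 1*1) = 2*(1/(-16) - 1) = 2*(-1/16 - 1) = 2*(-17/16) = -17/8 ≈ -2.1250)
Q(11, -5)/w = -15/(-17/8) = -8/17*(-15) = 120/17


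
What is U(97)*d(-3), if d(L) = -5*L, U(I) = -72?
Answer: -1080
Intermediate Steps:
U(97)*d(-3) = -(-360)*(-3) = -72*15 = -1080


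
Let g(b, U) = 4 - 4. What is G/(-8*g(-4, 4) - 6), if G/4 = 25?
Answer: -50/3 ≈ -16.667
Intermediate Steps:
g(b, U) = 0
G = 100 (G = 4*25 = 100)
G/(-8*g(-4, 4) - 6) = 100/(-8*0 - 6) = 100/(0 - 6) = 100/(-6) = 100*(-⅙) = -50/3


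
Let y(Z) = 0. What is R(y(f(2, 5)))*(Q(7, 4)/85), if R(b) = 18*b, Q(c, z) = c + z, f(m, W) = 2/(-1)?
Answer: 0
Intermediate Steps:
f(m, W) = -2 (f(m, W) = 2*(-1) = -2)
R(y(f(2, 5)))*(Q(7, 4)/85) = (18*0)*((7 + 4)/85) = 0*(11*(1/85)) = 0*(11/85) = 0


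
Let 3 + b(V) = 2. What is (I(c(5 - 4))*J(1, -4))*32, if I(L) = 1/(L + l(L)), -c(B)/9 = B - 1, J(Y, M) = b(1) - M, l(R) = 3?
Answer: 32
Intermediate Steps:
b(V) = -1 (b(V) = -3 + 2 = -1)
J(Y, M) = -1 - M
c(B) = 9 - 9*B (c(B) = -9*(B - 1) = -9*(-1 + B) = 9 - 9*B)
I(L) = 1/(3 + L) (I(L) = 1/(L + 3) = 1/(3 + L))
(I(c(5 - 4))*J(1, -4))*32 = ((-1 - 1*(-4))/(3 + (9 - 9*(5 - 4))))*32 = ((-1 + 4)/(3 + (9 - 9*1)))*32 = (3/(3 + (9 - 9)))*32 = (3/(3 + 0))*32 = (3/3)*32 = ((⅓)*3)*32 = 1*32 = 32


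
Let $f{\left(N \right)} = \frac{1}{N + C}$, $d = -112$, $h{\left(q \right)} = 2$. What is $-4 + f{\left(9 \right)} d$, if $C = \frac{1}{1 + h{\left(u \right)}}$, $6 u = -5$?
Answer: $-16$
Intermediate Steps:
$u = - \frac{5}{6}$ ($u = \frac{1}{6} \left(-5\right) = - \frac{5}{6} \approx -0.83333$)
$C = \frac{1}{3}$ ($C = \frac{1}{1 + 2} = \frac{1}{3} \approx 0.33333$)
$f{\left(N \right)} = \frac{1}{\frac{1}{3} + N}$ ($f{\left(N \right)} = \frac{1}{N + \frac{1}{3}} = \frac{1}{\frac{1}{3} + N}$)
$-4 + f{\left(9 \right)} d = -4 + \frac{3}{1 + 3 \cdot 9} \left(-112\right) = -4 + \frac{3}{1 + 27} \left(-112\right) = -4 + \frac{3}{28} \left(-112\right) = -4 - 12 = -16$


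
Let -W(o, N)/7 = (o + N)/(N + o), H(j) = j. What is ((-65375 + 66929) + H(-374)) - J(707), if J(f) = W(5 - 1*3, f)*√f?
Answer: 1180 + 7*√707 ≈ 1366.1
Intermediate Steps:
W(o, N) = -7 (W(o, N) = -7*(o + N)/(N + o) = -7*(N + o)/(N + o) = -7*1 = -7)
J(f) = -7*√f
((-65375 + 66929) + H(-374)) - J(707) = ((-65375 + 66929) - 374) - (-7)*√707 = (1554 - 374) + 7*√707 = 1180 + 7*√707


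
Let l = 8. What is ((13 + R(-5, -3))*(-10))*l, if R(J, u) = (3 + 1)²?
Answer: -2320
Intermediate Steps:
R(J, u) = 16 (R(J, u) = 4² = 16)
((13 + R(-5, -3))*(-10))*l = ((13 + 16)*(-10))*8 = (29*(-10))*8 = -290*8 = -2320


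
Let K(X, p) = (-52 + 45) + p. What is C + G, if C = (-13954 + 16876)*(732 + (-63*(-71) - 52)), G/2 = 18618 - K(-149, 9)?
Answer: 15094298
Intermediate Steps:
K(X, p) = -7 + p
G = 37232 (G = 2*(18618 - (-7 + 9)) = 2*(18618 - 1*2) = 2*(18618 - 2) = 2*18616 = 37232)
C = 15057066 (C = 2922*(732 + (4473 - 52)) = 2922*(732 + 4421) = 2922*5153 = 15057066)
C + G = 15057066 + 37232 = 15094298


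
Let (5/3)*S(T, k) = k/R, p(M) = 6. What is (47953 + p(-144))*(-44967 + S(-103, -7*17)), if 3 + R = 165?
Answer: -582280242431/270 ≈ -2.1566e+9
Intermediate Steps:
R = 162 (R = -3 + 165 = 162)
S(T, k) = k/270 (S(T, k) = 3*(k/162)/5 = k/270)
(47953 + p(-144))*(-44967 + S(-103, -7*17)) = (47953 + 6)*(-44967 + (-7*17)/270) = 47959*(-44967 + (1/270)*(-119)) = 47959*(-44967 - 119/270) = 47959*(-12141209/270) = -582280242431/270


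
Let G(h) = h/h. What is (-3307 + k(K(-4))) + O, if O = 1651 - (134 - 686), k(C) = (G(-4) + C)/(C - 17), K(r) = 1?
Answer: -8833/8 ≈ -1104.1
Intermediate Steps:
G(h) = 1
k(C) = (1 + C)/(-17 + C) (k(C) = (1 + C)/(C - 17) = (1 + C)/(-17 + C))
O = 2203 (O = 1651 - 1*(-552) = 1651 + 552 = 2203)
(-3307 + k(K(-4))) + O = (-3307 + (1 + 1)/(-17 + 1)) + 2203 = (-3307 + 2/(-16)) + 2203 = (-3307 - 1/16*2) + 2203 = (-3307 - 1/8) + 2203 = -26457/8 + 2203 = -8833/8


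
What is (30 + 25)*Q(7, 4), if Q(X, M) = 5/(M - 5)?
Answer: -275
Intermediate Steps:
Q(X, M) = 5/(-5 + M)
(30 + 25)*Q(7, 4) = (30 + 25)*(5/(-5 + 4)) = 55*(5/(-1)) = 55*(5*(-1)) = 55*(-5) = -275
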